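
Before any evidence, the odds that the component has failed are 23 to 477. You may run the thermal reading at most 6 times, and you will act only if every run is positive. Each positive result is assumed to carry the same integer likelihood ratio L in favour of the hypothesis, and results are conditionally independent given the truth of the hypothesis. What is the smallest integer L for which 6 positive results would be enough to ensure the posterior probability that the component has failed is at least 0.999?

6

Prior odds = 23/477.
Target odds = 0.999/0.001 = 999.
Need L⁶ ≥ 999 ÷ (23/477) = 476523/23.
5⁶ = 15625 < 476523/23 ≤ 46656 = 6⁶, so L = 6.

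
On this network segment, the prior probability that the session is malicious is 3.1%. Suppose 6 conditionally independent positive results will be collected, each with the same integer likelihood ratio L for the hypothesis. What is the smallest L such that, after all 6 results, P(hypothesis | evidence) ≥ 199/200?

5

Prior odds = 0.031/0.969 = 31/969.
Target odds = 0.995/0.005 = 199.
Need L⁶ ≥ 199 ÷ (31/969) = 192831/31.
4⁶ = 4096 < 192831/31 ≤ 15625 = 5⁶, so L = 5.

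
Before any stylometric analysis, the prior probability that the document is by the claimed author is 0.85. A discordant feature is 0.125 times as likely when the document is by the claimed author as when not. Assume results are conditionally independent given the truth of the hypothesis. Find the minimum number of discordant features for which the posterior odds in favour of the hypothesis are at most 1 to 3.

Prior odds: 0.85 ÷ 0.15 = 17/3.
Likelihood ratio per discordant feature = 0.125.
Target odds = 1/3.
Need (17/3) × 0.125ⁿ ≤ 1/3, i.e. 0.125ⁿ ≤ 1/17.
0.125¹ = 0.125 is still above 1/17 but 0.125² = 0.015625 is at or below it, so n = 2.

2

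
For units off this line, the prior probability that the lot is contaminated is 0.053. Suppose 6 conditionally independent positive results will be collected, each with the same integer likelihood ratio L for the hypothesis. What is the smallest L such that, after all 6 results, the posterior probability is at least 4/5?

3

Prior odds = 0.053/0.947 = 53/947.
Target odds = 0.8/0.2 = 4.
Need L⁶ ≥ 4 ÷ (53/947) = 3788/53.
2⁶ = 64 < 3788/53 ≤ 729 = 3⁶, so L = 3.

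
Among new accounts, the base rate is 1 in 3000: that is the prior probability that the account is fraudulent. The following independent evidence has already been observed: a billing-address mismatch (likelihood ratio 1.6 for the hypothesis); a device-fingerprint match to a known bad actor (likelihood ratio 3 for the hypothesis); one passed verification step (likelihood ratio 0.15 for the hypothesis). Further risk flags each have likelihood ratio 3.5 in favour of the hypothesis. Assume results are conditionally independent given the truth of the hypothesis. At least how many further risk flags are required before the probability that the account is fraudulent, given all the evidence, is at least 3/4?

Prior odds = (1/3000)/(2999/3000) = 1/2999.
Combined Bayes factor of the evidence already in hand = 1.6 × 3 × 0.15 = 0.72.
Odds after that evidence = (1/2999) × 0.72 = 18/74975.
Target odds = 0.75/0.25 = 3.
Need 3.5ⁿ ≥ 3 ÷ (18/74975) = 74975/6.
3.5⁷ = 823543/128 falls short of 74975/6 but 3.5⁸ = 5764801/256 reaches it, so n = 8.

8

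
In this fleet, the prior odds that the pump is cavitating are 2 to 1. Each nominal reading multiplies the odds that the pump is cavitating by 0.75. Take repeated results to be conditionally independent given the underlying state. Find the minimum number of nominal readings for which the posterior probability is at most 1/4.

Prior odds = 2.
Likelihood ratio per nominal reading = 0.75.
Target odds: 0.25 ÷ 0.75 = 1/3.
Need 2 × 0.75ⁿ ≤ 1/3, i.e. 0.75ⁿ ≤ 1/6.
0.75⁶ = 729/4096 is still above 1/6 but 0.75⁷ = 2187/16384 is at or below it, so n = 7.

7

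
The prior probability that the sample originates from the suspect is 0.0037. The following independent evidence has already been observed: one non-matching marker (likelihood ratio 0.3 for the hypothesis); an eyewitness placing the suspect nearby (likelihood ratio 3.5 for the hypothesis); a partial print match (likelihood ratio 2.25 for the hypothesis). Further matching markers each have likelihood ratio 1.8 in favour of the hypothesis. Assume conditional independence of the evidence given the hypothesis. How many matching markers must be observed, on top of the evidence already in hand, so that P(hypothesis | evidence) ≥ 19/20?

14

Prior odds = 0.0037/0.9963 = 37/9963.
Combined Bayes factor of the evidence already in hand = 0.3 × 3.5 × 2.25 = 2.3625.
Odds after that evidence = (37/9963) × 2.3625 = 259/29520.
Target odds = 0.95/0.05 = 19.
Need 1.8ⁿ ≥ 19 ÷ (259/29520) = 560880/259.
1.8¹³ ≈2082.3 falls short of 560880/259 but 1.8¹⁴ ≈3748.13 reaches it, so n = 14.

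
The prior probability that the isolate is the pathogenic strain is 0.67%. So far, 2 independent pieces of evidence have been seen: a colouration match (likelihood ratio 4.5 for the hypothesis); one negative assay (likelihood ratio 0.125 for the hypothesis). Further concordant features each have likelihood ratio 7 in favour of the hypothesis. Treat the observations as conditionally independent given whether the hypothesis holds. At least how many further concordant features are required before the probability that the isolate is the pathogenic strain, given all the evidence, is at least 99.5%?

Prior odds = 0.0067/0.9933 = 67/9933.
Combined Bayes factor of the evidence already in hand = 4.5 × 0.125 = 0.5625.
Odds after that evidence = (67/9933) × 0.5625 = 201/52976.
Target odds = 0.995/0.005 = 199.
Need 7ⁿ ≥ 199 ÷ (201/52976) = 10542224/201.
7⁵ = 16807 falls short of 10542224/201 but 7⁶ = 117649 reaches it, so n = 6.

6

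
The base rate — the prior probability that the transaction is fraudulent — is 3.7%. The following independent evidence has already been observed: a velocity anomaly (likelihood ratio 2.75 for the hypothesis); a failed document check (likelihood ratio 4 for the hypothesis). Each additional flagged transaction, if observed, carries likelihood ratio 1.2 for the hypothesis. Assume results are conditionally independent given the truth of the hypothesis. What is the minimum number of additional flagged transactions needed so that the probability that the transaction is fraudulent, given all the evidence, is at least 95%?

21

Prior odds = 0.037/0.963 = 37/963.
Combined Bayes factor of the evidence already in hand = 2.75 × 4 = 11.
Odds after that evidence = (37/963) × 11 = 407/963.
Target odds = 0.95/0.05 = 19.
Need 1.2ⁿ ≥ 19 ÷ (407/963) = 18297/407.
1.2²⁰ ≈38.3376 falls short of 18297/407 but 1.2²¹ ≈46.0051 reaches it, so n = 21.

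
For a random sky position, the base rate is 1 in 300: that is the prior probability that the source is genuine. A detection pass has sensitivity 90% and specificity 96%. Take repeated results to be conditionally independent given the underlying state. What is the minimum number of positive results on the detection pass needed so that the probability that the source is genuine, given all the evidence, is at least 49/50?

4

Prior odds = (1/300)/(299/300) = 1/299.
False-positive rate = 1 − 0.96 = 0.04; likelihood ratio of a positive = 0.9/0.04 = 22.5.
Target odds: 0.98 ÷ 0.02 = 49.
Need (1/299) × 22.5ⁿ ≥ 49, i.e. 22.5ⁿ ≥ 14651.
22.5³ = 11390.625 falls short of 14651 but 22.5⁴ = 256289.0625 reaches it, so n = 4.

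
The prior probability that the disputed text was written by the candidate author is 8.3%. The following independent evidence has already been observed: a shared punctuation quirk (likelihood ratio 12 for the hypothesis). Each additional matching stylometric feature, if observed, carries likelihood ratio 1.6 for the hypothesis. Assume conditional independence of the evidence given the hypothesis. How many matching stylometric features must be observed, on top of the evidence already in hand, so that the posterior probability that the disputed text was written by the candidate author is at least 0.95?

7

Prior odds = 0.083/0.917 = 83/917.
Bayes factor of the evidence already in hand = 12.
Odds after that evidence = (83/917) × 12 = 996/917.
Target odds = 0.95/0.05 = 19.
Need 1.6ⁿ ≥ 19 ÷ (996/917) = 17423/996.
1.6⁶ = 262144/15625 falls short of 17423/996 but 1.6⁷ = 2097152/78125 reaches it, so n = 7.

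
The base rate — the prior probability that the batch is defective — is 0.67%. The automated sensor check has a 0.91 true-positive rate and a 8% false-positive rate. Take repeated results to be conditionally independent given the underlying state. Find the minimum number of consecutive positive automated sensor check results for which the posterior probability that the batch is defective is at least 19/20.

4

Prior odds = 0.0067/0.9933 = 67/9933.
Likelihood ratio of a positive result = 0.91/0.08 = 11.375.
Target posterior odds = 0.95/0.05 = 19.
Require 11.375ⁿ ≥ 19 ÷ (67/9933) = 188727/67.
11.375³ = 753571/512 falls short of 188727/67 but 11.375⁴ = 68574961/4096 reaches it, so n = 4.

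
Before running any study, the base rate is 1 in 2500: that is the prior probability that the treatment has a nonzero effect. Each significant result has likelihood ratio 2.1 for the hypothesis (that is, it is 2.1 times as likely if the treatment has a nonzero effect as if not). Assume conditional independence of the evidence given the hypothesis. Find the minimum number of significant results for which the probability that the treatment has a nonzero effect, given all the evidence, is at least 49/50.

16

Prior odds = 0.0004/0.9996 = 1/2499.
Likelihood ratio per significant result = 2.1.
Target odds: 0.98 ÷ 0.02 = 49.
Need (1/2499) × 2.1ⁿ ≥ 49, i.e. 2.1ⁿ ≥ 122451.
2.1¹⁵ ≈68122.3 falls short of 122451 but 2.1¹⁶ ≈143057 reaches it, so n = 16.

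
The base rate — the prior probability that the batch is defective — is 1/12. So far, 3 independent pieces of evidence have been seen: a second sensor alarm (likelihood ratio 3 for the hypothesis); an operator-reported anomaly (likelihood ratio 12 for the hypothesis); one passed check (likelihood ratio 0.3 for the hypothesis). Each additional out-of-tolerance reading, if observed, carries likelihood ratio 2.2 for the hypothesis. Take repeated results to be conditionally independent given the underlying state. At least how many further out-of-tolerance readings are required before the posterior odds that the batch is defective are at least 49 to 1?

Prior odds = (1/12)/(11/12) = 1/11.
Combined Bayes factor of the evidence already in hand = 3 × 12 × 0.3 = 10.8.
Odds after that evidence = (1/11) × 10.8 = 54/55.
Target odds = 49.
Need 2.2ⁿ ≥ 49 ÷ (54/55) = 2695/54.
2.2⁴ = 23.4256 falls short of 2695/54 but 2.2⁵ = 51.53632 reaches it, so n = 5.

5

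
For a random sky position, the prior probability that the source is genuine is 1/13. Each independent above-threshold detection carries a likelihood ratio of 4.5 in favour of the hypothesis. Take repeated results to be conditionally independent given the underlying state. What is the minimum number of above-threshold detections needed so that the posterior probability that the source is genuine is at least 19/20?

4

Prior odds = (1/13)/(12/13) = 1/12.
Likelihood ratio per above-threshold detection = 4.5.
Target posterior odds = 0.95/0.05 = 19.
Need (1/12) × 4.5ⁿ ≥ 19, i.e. 4.5ⁿ ≥ 228.
4.5³ = 91.125 falls short of 228 but 4.5⁴ = 410.0625 reaches it, so n = 4.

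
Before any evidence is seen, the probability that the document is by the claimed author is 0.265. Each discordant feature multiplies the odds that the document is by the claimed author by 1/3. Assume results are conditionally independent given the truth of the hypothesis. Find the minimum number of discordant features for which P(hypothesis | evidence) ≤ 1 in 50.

Prior odds: 0.265 ÷ 0.735 = 53/147.
Likelihood ratio per discordant feature = 1/3.
Target odds: 0.02 ÷ 0.98 = 1/49.
Require (1/3)ⁿ ≤ 1/49 ÷ (53/147) = 3/53.
(1/3)² = 1/9 is still above 3/53 but (1/3)³ = 1/27 is at or below it, so n = 3.

3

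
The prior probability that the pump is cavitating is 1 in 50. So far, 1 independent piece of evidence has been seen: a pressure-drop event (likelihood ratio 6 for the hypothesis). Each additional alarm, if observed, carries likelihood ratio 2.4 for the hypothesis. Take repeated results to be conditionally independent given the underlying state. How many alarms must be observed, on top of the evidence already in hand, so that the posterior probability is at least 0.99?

8

Prior odds = 0.02/0.98 = 1/49.
Bayes factor of the evidence already in hand = 6.
Odds after that evidence = (1/49) × 6 = 6/49.
Target odds = 0.99/0.01 = 99.
Need 2.4ⁿ ≥ 99 ÷ (6/49) = 808.5.
2.4⁷ = 35831808/78125 falls short of 808.5 but 2.4⁸ = 429981696/390625 reaches it, so n = 8.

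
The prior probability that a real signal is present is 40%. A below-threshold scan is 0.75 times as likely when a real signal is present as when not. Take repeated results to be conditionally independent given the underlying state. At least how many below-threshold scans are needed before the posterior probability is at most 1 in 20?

Prior odds: 0.4 ÷ 0.6 = 2/3.
Likelihood ratio per below-threshold scan = 0.75.
Target odds: 0.05 ÷ 0.95 = 1/19.
Need (2/3) × 0.75ⁿ ≤ 1/19, i.e. 0.75ⁿ ≤ 3/38.
0.75⁸ = 6561/65536 is still above 3/38 but 0.75⁹ = 19683/262144 is at or below it, so n = 9.

9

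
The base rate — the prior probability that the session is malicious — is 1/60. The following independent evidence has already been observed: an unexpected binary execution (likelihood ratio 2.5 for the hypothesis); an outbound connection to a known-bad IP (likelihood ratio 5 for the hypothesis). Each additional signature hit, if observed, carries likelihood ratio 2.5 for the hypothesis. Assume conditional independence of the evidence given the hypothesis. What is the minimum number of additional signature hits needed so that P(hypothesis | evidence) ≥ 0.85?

Prior odds = (1/60)/(59/60) = 1/59.
Combined Bayes factor of the evidence already in hand = 2.5 × 5 = 12.5.
Odds after that evidence = (1/59) × 12.5 = 25/118.
Target odds = 0.85/0.15 = 17/3.
Need 2.5ⁿ ≥ 17/3 ÷ (25/118) = 2006/75.
2.5³ = 15.625 falls short of 2006/75 but 2.5⁴ = 39.0625 reaches it, so n = 4.

4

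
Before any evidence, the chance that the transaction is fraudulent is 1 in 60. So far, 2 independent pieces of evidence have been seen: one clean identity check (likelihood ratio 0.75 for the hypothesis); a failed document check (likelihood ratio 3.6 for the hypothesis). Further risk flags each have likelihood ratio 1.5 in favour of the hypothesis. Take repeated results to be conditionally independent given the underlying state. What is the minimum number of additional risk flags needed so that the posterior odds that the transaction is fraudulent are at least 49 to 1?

Prior odds = (1/60)/(59/60) = 1/59.
Combined Bayes factor of the evidence already in hand = 0.75 × 3.6 = 2.7.
Odds after that evidence = (1/59) × 2.7 = 27/590.
Target odds = 49.
Need 1.5ⁿ ≥ 49 ÷ (27/590) = 28910/27.
1.5¹⁷ = 129140163/131072 falls short of 28910/27 but 1.5¹⁸ = 387420489/262144 reaches it, so n = 18.

18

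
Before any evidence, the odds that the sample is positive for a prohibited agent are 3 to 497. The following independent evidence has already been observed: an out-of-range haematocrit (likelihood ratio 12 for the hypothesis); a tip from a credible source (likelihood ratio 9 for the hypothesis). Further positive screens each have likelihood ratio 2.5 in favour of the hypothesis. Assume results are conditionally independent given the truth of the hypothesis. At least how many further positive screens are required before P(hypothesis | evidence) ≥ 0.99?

6

Prior odds = 3/497.
Combined Bayes factor of the evidence already in hand = 12 × 9 = 108.
Odds after that evidence = (3/497) × 108 = 324/497.
Target odds = 0.99/0.01 = 99.
Need 2.5ⁿ ≥ 99 ÷ (324/497) = 5467/36.
2.5⁵ = 97.65625 falls short of 5467/36 but 2.5⁶ = 244.140625 reaches it, so n = 6.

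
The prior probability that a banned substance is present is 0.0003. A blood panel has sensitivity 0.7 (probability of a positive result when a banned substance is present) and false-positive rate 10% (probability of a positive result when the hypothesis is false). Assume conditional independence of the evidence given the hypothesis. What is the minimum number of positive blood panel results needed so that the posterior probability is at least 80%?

Prior odds: 0.0003 ÷ 0.9997 = 3/9997.
Likelihood ratio of a positive result = 0.7/0.1 = 7.
Target posterior odds = 0.8/0.2 = 4.
Need (3/9997) × 7ⁿ ≥ 4, i.e. 7ⁿ ≥ 39988/3.
7⁴ = 2401 falls short of 39988/3 but 7⁵ = 16807 reaches it, so n = 5.

5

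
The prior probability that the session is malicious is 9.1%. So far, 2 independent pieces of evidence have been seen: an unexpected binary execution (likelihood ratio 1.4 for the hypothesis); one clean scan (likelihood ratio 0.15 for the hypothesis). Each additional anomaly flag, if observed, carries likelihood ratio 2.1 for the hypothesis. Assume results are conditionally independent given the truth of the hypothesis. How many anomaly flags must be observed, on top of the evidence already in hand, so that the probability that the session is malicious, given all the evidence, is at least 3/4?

Prior odds = 0.091/0.909 = 91/909.
Combined Bayes factor of the evidence already in hand = 1.4 × 0.15 = 0.21.
Odds after that evidence = (91/909) × 0.21 = 637/30300.
Target odds = 0.75/0.25 = 3.
Need 2.1ⁿ ≥ 3 ÷ (637/30300) = 90900/637.
2.1⁶ = 85766121/1000000 falls short of 90900/637 but 2.1⁷ ≈180.109 reaches it, so n = 7.

7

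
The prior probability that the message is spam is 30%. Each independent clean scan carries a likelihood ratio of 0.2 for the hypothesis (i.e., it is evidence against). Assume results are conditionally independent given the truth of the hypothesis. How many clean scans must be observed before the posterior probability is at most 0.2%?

4

Prior odds = 0.3/0.7 = 3/7.
Likelihood ratio per clean scan = 0.2.
Target odds: 0.002 ÷ 0.998 = 1/499.
Need (3/7) × 0.2ⁿ ≤ 1/499, i.e. 0.2ⁿ ≤ 7/1497.
0.2³ = 0.008 is still above 7/1497 but 0.2⁴ = 0.0016 is at or below it, so n = 4.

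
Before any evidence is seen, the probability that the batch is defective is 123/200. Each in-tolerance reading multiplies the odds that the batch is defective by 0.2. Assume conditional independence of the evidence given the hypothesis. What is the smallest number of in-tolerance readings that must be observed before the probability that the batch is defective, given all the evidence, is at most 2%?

Prior odds = 0.615/0.385 = 123/77.
Likelihood ratio per in-tolerance reading = 0.2.
Target posterior odds = 0.02/0.98 = 1/49.
Need (123/77) × 0.2ⁿ ≤ 1/49, i.e. 0.2ⁿ ≤ 11/861.
0.2² = 0.04 is still above 11/861 but 0.2³ = 0.008 is at or below it, so n = 3.

3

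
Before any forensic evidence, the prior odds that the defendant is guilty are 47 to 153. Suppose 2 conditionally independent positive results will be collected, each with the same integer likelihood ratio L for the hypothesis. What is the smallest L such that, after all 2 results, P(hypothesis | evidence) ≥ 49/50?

13

Prior odds = 47/153.
Target odds = 0.98/0.02 = 49.
Need L² ≥ 49 ÷ (47/153) = 7497/47.
12² = 144 < 7497/47 ≤ 169 = 13², so L = 13.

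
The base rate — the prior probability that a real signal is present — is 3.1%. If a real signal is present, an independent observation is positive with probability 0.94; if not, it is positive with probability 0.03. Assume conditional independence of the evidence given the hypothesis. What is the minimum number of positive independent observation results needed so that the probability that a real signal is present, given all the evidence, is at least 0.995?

Prior odds = 0.031/0.969 = 31/969.
Likelihood ratio of a positive = 0.94/0.03 = 94/3.
Target posterior odds = 0.995/0.005 = 199.
Require (94/3)ⁿ ≥ 199 ÷ (31/969) = 192831/31.
(94/3)² = 8836/9 falls short of 192831/31 but (94/3)³ = 830584/27 reaches it, so n = 3.

3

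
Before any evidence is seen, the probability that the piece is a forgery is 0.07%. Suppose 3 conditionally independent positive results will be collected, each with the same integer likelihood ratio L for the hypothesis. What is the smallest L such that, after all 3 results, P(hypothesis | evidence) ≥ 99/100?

Prior odds = 0.0007/0.9993 = 7/9993.
Target odds = 0.99/0.01 = 99.
Need L³ ≥ 99 ÷ (7/9993) = 989307/7.
52³ = 140608 < 989307/7 ≤ 148877 = 53³, so L = 53.

53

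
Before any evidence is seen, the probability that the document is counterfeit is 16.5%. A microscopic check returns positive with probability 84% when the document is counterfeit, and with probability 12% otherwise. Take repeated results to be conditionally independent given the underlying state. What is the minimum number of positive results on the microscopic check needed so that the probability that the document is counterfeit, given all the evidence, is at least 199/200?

Prior odds: 0.165 ÷ 0.835 = 33/167.
Likelihood ratio of a positive result = 0.84/0.12 = 7.
Target odds: 0.995 ÷ 0.005 = 199.
Require 7ⁿ ≥ 199 ÷ (33/167) = 33233/33.
7³ = 343 falls short of 33233/33 but 7⁴ = 2401 reaches it, so n = 4.

4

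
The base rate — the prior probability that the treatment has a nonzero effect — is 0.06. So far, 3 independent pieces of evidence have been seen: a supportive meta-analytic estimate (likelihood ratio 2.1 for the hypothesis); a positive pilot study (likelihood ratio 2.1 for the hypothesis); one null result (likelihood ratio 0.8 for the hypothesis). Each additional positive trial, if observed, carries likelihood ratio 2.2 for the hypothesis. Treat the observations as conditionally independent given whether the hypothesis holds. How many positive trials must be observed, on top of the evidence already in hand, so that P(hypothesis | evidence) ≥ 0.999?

11

Prior odds = 0.06/0.94 = 3/47.
Combined Bayes factor of the evidence already in hand = 2.1 × 2.1 × 0.8 = 3.528.
Odds after that evidence = (3/47) × 3.528 = 1323/5875.
Target odds = 0.999/0.001 = 999.
Need 2.2ⁿ ≥ 999 ÷ (1323/5875) = 217375/49.
2.2¹⁰ ≈2655.99 falls short of 217375/49 but 2.2¹¹ ≈5843.18 reaches it, so n = 11.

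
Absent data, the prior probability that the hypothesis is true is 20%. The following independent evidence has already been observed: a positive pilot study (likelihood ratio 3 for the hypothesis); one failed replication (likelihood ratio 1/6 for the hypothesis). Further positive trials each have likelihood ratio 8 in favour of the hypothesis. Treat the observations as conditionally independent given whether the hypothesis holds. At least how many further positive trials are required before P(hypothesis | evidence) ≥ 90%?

3

Prior odds = 0.2/0.8 = 0.25.
Combined Bayes factor of the evidence already in hand = 3 × (1/6) = 0.5.
Odds after that evidence = 0.25 × 0.5 = 0.125.
Target odds = 0.9/0.1 = 9.
Need 8ⁿ ≥ 9 ÷ 0.125 = 72.
8² = 64 falls short of 72 but 8³ = 512 reaches it, so n = 3.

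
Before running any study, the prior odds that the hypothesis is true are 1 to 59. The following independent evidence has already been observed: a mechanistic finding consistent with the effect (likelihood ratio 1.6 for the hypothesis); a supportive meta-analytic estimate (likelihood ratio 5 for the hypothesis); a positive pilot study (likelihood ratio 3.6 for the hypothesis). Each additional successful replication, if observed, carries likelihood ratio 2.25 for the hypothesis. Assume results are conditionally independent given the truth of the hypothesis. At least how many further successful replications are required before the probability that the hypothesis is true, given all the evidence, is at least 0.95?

Prior odds = 1/59.
Combined Bayes factor of the evidence already in hand = 1.6 × 5 × 3.6 = 28.8.
Odds after that evidence = (1/59) × 28.8 = 144/295.
Target odds = 0.95/0.05 = 19.
Need 2.25ⁿ ≥ 19 ÷ (144/295) = 5605/144.
2.25⁴ = 25.62890625 falls short of 5605/144 but 2.25⁵ = 59049/1024 reaches it, so n = 5.

5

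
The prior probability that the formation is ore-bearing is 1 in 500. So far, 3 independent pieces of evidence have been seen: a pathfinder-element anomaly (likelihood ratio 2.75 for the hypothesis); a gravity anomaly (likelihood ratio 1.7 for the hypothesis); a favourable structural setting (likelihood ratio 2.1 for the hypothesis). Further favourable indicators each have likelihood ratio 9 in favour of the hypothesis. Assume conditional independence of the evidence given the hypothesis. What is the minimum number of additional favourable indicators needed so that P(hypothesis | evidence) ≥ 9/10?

Prior odds = 0.002/0.998 = 1/499.
Combined Bayes factor of the evidence already in hand = 2.75 × 1.7 × 2.1 = 9.8175.
Odds after that evidence = (1/499) × 9.8175 = 3927/199600.
Target odds = 0.9/0.1 = 9.
Need 9ⁿ ≥ 9 ÷ (3927/199600) = 598800/1309.
9² = 81 falls short of 598800/1309 but 9³ = 729 reaches it, so n = 3.

3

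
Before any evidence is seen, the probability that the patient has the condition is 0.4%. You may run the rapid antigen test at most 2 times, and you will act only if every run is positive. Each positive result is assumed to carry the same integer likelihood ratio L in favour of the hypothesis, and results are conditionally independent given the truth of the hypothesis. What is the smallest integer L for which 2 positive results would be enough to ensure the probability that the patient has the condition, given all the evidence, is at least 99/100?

158

Prior odds = 0.004/0.996 = 1/249.
Target odds = 0.99/0.01 = 99.
Need L² ≥ 99 ÷ (1/249) = 24651.
157² = 24649 < 24651 ≤ 24964 = 158², so L = 158.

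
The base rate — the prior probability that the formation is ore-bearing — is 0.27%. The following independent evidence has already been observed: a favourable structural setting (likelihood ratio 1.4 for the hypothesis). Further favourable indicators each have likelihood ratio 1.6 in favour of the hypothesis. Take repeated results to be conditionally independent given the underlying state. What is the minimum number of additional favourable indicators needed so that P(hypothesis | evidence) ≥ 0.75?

Prior odds = 0.0027/0.9973 = 27/9973.
Bayes factor of the evidence already in hand = 1.4.
Odds after that evidence = (27/9973) × 1.4 = 189/49865.
Target odds = 0.75/0.25 = 3.
Need 1.6ⁿ ≥ 3 ÷ (189/49865) = 49865/63.
1.6¹⁴ ≈720.576 falls short of 49865/63 but 1.6¹⁵ ≈1152.92 reaches it, so n = 15.

15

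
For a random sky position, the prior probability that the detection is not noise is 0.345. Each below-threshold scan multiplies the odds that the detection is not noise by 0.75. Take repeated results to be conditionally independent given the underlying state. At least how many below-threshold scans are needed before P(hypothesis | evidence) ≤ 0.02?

Prior odds = 0.345/0.655 = 69/131.
Likelihood ratio per below-threshold scan = 0.75.
Target posterior odds = 0.02/0.98 = 1/49.
Need (69/131) × 0.75ⁿ ≤ 1/49, i.e. 0.75ⁿ ≤ 131/3381.
0.75¹¹ = 177147/4194304 is still above 131/3381 but 0.75¹² = 531441/16777216 is at or below it, so n = 12.

12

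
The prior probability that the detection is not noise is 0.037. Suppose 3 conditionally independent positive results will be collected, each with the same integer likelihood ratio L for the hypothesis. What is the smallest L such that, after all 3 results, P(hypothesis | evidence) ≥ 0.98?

Prior odds = 0.037/0.963 = 37/963.
Target odds = 0.98/0.02 = 49.
Need L³ ≥ 49 ÷ (37/963) = 47187/37.
10³ = 1000 < 47187/37 ≤ 1331 = 11³, so L = 11.

11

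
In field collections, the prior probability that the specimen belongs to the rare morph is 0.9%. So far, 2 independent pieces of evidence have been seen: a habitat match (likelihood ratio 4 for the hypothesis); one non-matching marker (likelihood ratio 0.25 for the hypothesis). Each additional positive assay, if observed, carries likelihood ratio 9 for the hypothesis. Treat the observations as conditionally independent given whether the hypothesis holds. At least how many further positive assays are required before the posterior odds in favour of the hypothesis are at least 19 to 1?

Prior odds = 0.009/0.991 = 9/991.
Combined Bayes factor of the evidence already in hand = 4 × 0.25 = 1.
Odds after that evidence = (9/991) × 1 = 9/991.
Target odds = 19.
Need 9ⁿ ≥ 19 ÷ (9/991) = 18829/9.
9³ = 729 falls short of 18829/9 but 9⁴ = 6561 reaches it, so n = 4.

4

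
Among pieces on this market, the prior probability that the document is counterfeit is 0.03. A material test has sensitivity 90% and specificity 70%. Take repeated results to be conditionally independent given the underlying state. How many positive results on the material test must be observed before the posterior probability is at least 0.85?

Prior odds: 0.03 ÷ 0.97 = 3/97.
False-positive rate = 1 − 0.7 = 0.3; likelihood ratio of a positive = 0.9/0.3 = 3.
Target posterior odds = 0.85/0.15 = 17/3.
Require 3ⁿ ≥ 17/3 ÷ (3/97) = 1649/9.
3⁴ = 81 falls short of 1649/9 but 3⁵ = 243 reaches it, so n = 5.

5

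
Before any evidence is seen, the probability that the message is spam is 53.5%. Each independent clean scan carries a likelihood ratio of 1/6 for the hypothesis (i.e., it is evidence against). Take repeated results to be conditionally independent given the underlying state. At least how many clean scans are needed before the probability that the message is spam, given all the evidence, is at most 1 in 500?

Prior odds = 0.535/0.465 = 107/93.
Likelihood ratio per clean scan = 1/6.
Target odds: 0.002 ÷ 0.998 = 1/499.
Require (1/6)ⁿ ≤ 1/499 ÷ (107/93) = 93/53393.
(1/6)³ = 1/216 is still above 93/53393 but (1/6)⁴ = 1/1296 is at or below it, so n = 4.

4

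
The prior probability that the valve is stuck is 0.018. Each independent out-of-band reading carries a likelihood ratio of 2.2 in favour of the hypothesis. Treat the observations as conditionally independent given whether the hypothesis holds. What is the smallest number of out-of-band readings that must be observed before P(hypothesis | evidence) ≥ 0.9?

Prior odds = 0.018/0.982 = 9/491.
Likelihood ratio per out-of-band reading = 2.2.
Target odds: 0.9 ÷ 0.1 = 9.
Require 2.2ⁿ ≥ 9 ÷ (9/491) = 491.
2.2⁷ = 19487171/78125 falls short of 491 but 2.2⁸ = 214358881/390625 reaches it, so n = 8.

8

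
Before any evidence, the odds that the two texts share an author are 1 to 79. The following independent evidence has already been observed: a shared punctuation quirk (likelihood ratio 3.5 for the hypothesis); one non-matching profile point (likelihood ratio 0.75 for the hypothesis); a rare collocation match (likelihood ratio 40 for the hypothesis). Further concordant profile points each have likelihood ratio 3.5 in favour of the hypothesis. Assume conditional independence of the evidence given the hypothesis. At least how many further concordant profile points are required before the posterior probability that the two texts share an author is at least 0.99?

Prior odds = 1/79.
Combined Bayes factor of the evidence already in hand = 3.5 × 0.75 × 40 = 105.
Odds after that evidence = (1/79) × 105 = 105/79.
Target odds = 0.99/0.01 = 99.
Need 3.5ⁿ ≥ 99 ÷ (105/79) = 2607/35.
3.5³ = 42.875 falls short of 2607/35 but 3.5⁴ = 150.0625 reaches it, so n = 4.

4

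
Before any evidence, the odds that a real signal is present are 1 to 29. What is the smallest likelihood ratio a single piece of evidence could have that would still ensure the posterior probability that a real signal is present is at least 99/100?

2871

Prior odds = 1/29.
Target odds = 0.99/0.01 = 99.
Required Bayes factor = 99 ÷ (1/29) = 2871.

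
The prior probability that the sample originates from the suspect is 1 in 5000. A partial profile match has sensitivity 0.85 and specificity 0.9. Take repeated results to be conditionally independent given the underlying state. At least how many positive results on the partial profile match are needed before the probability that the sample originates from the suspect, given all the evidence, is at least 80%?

Prior odds: 0.0002 ÷ 0.9998 = 1/4999.
False-positive rate = 1 − 0.9 = 0.1; likelihood ratio of a positive = 0.85/0.1 = 8.5.
Target odds: 0.8 ÷ 0.2 = 4.
Require 8.5ⁿ ≥ 4 ÷ (1/4999) = 19996.
8.5⁴ = 5220.0625 falls short of 19996 but 8.5⁵ = 44370.53125 reaches it, so n = 5.

5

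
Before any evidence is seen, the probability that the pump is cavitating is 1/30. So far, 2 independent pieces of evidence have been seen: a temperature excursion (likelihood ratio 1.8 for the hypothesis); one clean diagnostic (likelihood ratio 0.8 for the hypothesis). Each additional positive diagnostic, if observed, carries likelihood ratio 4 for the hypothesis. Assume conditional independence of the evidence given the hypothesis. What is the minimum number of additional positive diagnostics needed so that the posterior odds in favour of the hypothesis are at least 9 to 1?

Prior odds = (1/30)/(29/30) = 1/29.
Combined Bayes factor of the evidence already in hand = 1.8 × 0.8 = 1.44.
Odds after that evidence = (1/29) × 1.44 = 36/725.
Target odds = 9.
Need 4ⁿ ≥ 9 ÷ (36/725) = 181.25.
4³ = 64 falls short of 181.25 but 4⁴ = 256 reaches it, so n = 4.

4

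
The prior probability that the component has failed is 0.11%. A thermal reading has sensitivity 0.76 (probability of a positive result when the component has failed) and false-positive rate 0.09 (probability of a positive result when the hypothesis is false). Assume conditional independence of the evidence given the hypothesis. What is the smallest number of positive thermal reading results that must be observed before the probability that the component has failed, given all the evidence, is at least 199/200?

6

Prior odds = 0.0011/0.9989 = 11/9989.
Likelihood ratio of a positive result = 0.76/0.09 = 76/9.
Target posterior odds = 0.995/0.005 = 199.
Require (76/9)ⁿ ≥ 199 ÷ (11/9989) = 1987811/11.
(76/9)⁵ ≈42939.3 falls short of 1987811/11 but (76/9)⁶ ≈362599 reaches it, so n = 6.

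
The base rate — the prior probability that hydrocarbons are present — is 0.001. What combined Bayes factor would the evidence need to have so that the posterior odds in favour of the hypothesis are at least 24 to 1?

23976

Prior odds = 0.001/0.999 = 1/999.
Target odds = 24.
Required Bayes factor = 24 ÷ (1/999) = 23976.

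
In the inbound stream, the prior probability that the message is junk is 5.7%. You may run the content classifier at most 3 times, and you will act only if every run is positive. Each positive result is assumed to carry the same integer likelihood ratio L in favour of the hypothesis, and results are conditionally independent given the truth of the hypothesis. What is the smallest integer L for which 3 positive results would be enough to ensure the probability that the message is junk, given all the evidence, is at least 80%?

Prior odds = 0.057/0.943 = 57/943.
Target odds = 0.8/0.2 = 4.
Need L³ ≥ 4 ÷ (57/943) = 3772/57.
4³ = 64 < 3772/57 ≤ 125 = 5³, so L = 5.

5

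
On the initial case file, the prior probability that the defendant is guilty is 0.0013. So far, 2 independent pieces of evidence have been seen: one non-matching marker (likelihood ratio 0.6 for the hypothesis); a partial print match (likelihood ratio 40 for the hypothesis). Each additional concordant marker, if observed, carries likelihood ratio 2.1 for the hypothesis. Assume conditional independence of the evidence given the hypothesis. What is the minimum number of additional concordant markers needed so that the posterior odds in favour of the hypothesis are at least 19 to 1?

9

Prior odds = 0.0013/0.9987 = 13/9987.
Combined Bayes factor of the evidence already in hand = 0.6 × 40 = 24.
Odds after that evidence = (13/9987) × 24 = 104/3329.
Target odds = 19.
Need 2.1ⁿ ≥ 19 ÷ (104/3329) = 63251/104.
2.1⁸ ≈378.229 falls short of 63251/104 but 2.1⁹ ≈794.28 reaches it, so n = 9.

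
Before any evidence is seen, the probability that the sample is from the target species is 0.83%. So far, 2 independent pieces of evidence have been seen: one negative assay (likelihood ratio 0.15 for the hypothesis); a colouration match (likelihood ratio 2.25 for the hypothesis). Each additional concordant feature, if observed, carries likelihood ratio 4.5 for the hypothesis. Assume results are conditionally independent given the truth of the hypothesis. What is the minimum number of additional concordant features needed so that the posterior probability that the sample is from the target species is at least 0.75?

5

Prior odds = 0.0083/0.9917 = 83/9917.
Combined Bayes factor of the evidence already in hand = 0.15 × 2.25 = 0.3375.
Odds after that evidence = (83/9917) × 0.3375 = 2241/793360.
Target odds = 0.75/0.25 = 3.
Need 4.5ⁿ ≥ 3 ÷ (2241/793360) = 793360/747.
4.5⁴ = 410.0625 falls short of 793360/747 but 4.5⁵ = 1845.28125 reaches it, so n = 5.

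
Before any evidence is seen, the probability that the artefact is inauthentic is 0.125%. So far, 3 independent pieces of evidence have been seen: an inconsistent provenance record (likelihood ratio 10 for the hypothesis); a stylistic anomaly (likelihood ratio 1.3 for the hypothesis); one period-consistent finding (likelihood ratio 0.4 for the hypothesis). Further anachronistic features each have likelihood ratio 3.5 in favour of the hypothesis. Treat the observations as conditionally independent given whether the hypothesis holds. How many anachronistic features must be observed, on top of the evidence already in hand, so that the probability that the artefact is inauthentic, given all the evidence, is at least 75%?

5

Prior odds = 0.00125/0.99875 = 1/799.
Combined Bayes factor of the evidence already in hand = 10 × 1.3 × 0.4 = 5.2.
Odds after that evidence = (1/799) × 5.2 = 26/3995.
Target odds = 0.75/0.25 = 3.
Need 3.5ⁿ ≥ 3 ÷ (26/3995) = 11985/26.
3.5⁴ = 150.0625 falls short of 11985/26 but 3.5⁵ = 525.21875 reaches it, so n = 5.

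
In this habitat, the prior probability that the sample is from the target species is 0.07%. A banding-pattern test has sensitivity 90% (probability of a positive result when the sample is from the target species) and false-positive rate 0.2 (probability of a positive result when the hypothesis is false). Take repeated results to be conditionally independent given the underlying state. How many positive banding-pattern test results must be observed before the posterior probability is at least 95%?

7

Prior odds: 0.0007 ÷ 0.9993 = 7/9993.
Likelihood ratio of a positive result = 0.9/0.2 = 4.5.
Target odds: 0.95 ÷ 0.05 = 19.
Require 4.5ⁿ ≥ 19 ÷ (7/9993) = 189867/7.
4.5⁶ = 8303.765625 falls short of 189867/7 but 4.5⁷ = 4782969/128 reaches it, so n = 7.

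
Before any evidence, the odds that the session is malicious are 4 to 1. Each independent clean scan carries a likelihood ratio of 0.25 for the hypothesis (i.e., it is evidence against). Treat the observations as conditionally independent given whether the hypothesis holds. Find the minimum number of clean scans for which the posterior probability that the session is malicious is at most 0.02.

Prior odds = 4.
Likelihood ratio per clean scan = 0.25.
Target posterior odds = 0.02/0.98 = 1/49.
Need 4 × 0.25ⁿ ≤ 1/49, i.e. 0.25ⁿ ≤ 1/196.
0.25³ = 0.015625 is still above 1/196 but 0.25⁴ = 0.00390625 is at or below it, so n = 4.

4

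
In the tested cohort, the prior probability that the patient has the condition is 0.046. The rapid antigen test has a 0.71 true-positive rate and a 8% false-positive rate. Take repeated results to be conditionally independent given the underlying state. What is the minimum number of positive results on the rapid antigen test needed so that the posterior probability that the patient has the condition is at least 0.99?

4

Prior odds: 0.046 ÷ 0.954 = 23/477.
Likelihood ratio of a positive result = 0.71/0.08 = 8.875.
Target posterior odds = 0.99/0.01 = 99.
Require 8.875ⁿ ≥ 99 ÷ (23/477) = 47223/23.
8.875³ = 357911/512 falls short of 47223/23 but 8.875⁴ = 25411681/4096 reaches it, so n = 4.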